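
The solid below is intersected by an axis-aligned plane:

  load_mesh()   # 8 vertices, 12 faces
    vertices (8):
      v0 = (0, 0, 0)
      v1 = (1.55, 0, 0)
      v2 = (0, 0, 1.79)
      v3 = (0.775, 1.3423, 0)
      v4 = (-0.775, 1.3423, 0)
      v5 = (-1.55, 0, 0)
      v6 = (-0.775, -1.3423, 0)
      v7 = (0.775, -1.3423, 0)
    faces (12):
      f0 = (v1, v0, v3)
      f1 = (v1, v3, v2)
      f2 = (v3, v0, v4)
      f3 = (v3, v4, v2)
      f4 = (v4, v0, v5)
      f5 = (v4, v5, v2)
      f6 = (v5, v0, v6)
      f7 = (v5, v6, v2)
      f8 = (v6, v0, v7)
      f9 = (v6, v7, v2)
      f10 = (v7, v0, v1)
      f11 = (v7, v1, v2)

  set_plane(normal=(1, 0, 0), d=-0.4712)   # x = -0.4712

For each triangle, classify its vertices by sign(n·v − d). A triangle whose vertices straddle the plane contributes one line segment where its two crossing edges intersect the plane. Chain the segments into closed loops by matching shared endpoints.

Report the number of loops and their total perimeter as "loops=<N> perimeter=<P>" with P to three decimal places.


loops=1 perimeter=6.401

Straddling triangles (8 of 12):
  (v3,v0,v4) [++-] → (-0.4712, 0.816118, 0)–(-0.4712, 1.3423, 0)  len=0.5262
  (v3,v4,v2) [+-+] → (-0.4712, 1.3423, 0)–(-0.4712, 0.816118, 0.70168)  len=0.8771
  (v4,v0,v5) [-+-] → (-0.4712, 0.816118, 0)–(-0.4712, 0, 0)  len=0.8161
  (v4,v5,v2) [--+] → (-0.4712, 0, 1.24584)–(-0.4712, 0.816118, 0.70168)  len=0.9809
  (v5,v0,v6) [-+-] → (-0.4712, 0, 0)–(-0.4712, -0.816118, 0)  len=0.8161
  (v5,v6,v2) [--+] → (-0.4712, -0.816118, 0.70168)–(-0.4712, 0, 1.24584)  len=0.9809
  (v6,v0,v7) [-++] → (-0.4712, -0.816118, 0)–(-0.4712, -1.3423, 0)  len=0.5262
  (v6,v7,v2) [-++] → (-0.4712, -1.3423, 0)–(-0.4712, -0.816118, 0.70168)  len=0.8771

Chained into 1 loop(s):
  loop 1: 8 segments, perimeter = 6.4005
Total perimeter = 6.401


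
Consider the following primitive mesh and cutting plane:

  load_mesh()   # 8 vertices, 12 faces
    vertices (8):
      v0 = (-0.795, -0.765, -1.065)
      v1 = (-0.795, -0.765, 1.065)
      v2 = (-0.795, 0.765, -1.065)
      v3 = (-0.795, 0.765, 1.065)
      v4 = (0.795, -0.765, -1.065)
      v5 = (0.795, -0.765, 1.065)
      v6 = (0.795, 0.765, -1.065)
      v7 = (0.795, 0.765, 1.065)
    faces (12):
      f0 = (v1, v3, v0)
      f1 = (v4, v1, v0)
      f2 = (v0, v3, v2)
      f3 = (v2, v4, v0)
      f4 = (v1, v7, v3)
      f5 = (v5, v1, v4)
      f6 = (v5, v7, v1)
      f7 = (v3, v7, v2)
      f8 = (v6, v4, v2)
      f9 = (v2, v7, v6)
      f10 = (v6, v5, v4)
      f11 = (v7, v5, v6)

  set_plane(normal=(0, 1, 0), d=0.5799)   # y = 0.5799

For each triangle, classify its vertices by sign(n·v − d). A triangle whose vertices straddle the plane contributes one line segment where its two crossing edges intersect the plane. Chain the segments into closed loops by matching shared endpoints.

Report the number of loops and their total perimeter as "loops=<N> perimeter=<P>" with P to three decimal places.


Straddling triangles (8 of 12):
  (v1,v3,v0) [-+-] → (-0.795, 0.5799, 1.065)–(-0.795, 0.5799, 0.807312)  len=0.2577
  (v0,v3,v2) [-++] → (-0.795, 0.5799, 0.807312)–(-0.795, 0.5799, -1.065)  len=1.8723
  (v2,v4,v0) [+--] → (-0.602641, 0.5799, -1.065)–(-0.795, 0.5799, -1.065)  len=0.1924
  (v1,v7,v3) [-++] → (0.602641, 0.5799, 1.065)–(-0.795, 0.5799, 1.065)  len=1.3976
  (v5,v7,v1) [-+-] → (0.795, 0.5799, 1.065)–(0.602641, 0.5799, 1.065)  len=0.1924
  (v6,v4,v2) [+-+] → (0.795, 0.5799, -1.065)–(-0.602641, 0.5799, -1.065)  len=1.3976
  (v6,v5,v4) [+--] → (0.795, 0.5799, -0.807312)–(0.795, 0.5799, -1.065)  len=0.2577
  (v7,v5,v6) [+-+] → (0.795, 0.5799, 1.065)–(0.795, 0.5799, -0.807312)  len=1.8723

Chained into 1 loop(s):
  loop 1: 8 segments, perimeter = 7.4400
Total perimeter = 7.440

loops=1 perimeter=7.440


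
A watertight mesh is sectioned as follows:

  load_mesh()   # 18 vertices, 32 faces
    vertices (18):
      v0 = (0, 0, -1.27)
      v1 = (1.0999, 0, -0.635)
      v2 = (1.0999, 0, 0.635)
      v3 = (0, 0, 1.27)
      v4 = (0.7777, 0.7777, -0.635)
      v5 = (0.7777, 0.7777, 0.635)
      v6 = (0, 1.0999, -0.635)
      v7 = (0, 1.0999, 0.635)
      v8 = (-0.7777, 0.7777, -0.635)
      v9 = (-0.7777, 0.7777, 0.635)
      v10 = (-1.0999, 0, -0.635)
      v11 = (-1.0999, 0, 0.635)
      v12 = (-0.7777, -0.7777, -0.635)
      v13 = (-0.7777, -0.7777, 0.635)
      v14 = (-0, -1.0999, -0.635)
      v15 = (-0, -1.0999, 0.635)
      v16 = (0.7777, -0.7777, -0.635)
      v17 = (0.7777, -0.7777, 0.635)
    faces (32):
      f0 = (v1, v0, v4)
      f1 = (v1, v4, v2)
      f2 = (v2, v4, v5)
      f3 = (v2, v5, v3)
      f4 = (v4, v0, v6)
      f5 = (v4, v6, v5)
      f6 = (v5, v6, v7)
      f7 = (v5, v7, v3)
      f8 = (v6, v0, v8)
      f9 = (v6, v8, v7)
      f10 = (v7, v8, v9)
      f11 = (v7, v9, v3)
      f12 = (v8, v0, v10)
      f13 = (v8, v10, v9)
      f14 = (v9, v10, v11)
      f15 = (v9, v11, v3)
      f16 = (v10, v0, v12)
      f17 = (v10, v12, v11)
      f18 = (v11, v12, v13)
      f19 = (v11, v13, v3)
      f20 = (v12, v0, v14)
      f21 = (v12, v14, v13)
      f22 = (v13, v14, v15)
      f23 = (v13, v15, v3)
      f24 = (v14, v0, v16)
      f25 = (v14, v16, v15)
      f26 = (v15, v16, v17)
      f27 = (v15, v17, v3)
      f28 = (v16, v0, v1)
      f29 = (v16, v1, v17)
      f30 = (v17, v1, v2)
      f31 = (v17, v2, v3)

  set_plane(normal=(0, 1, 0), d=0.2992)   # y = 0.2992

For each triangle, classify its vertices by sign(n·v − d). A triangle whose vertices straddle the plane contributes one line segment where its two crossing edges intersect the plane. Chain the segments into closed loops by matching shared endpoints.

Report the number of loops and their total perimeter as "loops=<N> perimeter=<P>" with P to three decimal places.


Straddling triangles (12 of 32):
  (v1,v0,v4) [--+] → (0.2992, 0.2992, -1.0257)–(0.975942, 0.2992, -0.635)  len=0.7814
  (v1,v4,v2) [-+-] → (0.975942, 0.2992, -0.635)–(0.975942, 0.2992, 0.1464)  len=0.7814
  (v2,v4,v5) [-++] → (0.975942, 0.2992, 0.1464)–(0.975942, 0.2992, 0.635)  len=0.4886
  (v2,v5,v3) [-+-] → (0.975942, 0.2992, 0.635)–(0.2992, 0.2992, 1.0257)  len=0.7814
  (v4,v0,v6) [+-+] → (0.2992, 0.2992, -1.0257)–(0, 0.2992, -1.09726)  len=0.3076
  (v5,v7,v3) [++-] → (0, 0.2992, 1.09726)–(0.2992, 0.2992, 1.0257)  len=0.3076
  (v6,v0,v8) [+-+] → (0, 0.2992, -1.09726)–(-0.2992, 0.2992, -1.0257)  len=0.3076
  (v7,v9,v3) [++-] → (-0.2992, 0.2992, 1.0257)–(0, 0.2992, 1.09726)  len=0.3076
  (v8,v0,v10) [+--] → (-0.2992, 0.2992, -1.0257)–(-0.975942, 0.2992, -0.635)  len=0.7814
  (v8,v10,v9) [+-+] → (-0.975942, 0.2992, -0.635)–(-0.975942, 0.2992, -0.1464)  len=0.4886
  (v9,v10,v11) [+--] → (-0.975942, 0.2992, -0.1464)–(-0.975942, 0.2992, 0.635)  len=0.7814
  (v9,v11,v3) [+--] → (-0.975942, 0.2992, 0.635)–(-0.2992, 0.2992, 1.0257)  len=0.7814

Chained into 1 loop(s):
  loop 1: 12 segments, perimeter = 6.8963
Total perimeter = 6.896

loops=1 perimeter=6.896


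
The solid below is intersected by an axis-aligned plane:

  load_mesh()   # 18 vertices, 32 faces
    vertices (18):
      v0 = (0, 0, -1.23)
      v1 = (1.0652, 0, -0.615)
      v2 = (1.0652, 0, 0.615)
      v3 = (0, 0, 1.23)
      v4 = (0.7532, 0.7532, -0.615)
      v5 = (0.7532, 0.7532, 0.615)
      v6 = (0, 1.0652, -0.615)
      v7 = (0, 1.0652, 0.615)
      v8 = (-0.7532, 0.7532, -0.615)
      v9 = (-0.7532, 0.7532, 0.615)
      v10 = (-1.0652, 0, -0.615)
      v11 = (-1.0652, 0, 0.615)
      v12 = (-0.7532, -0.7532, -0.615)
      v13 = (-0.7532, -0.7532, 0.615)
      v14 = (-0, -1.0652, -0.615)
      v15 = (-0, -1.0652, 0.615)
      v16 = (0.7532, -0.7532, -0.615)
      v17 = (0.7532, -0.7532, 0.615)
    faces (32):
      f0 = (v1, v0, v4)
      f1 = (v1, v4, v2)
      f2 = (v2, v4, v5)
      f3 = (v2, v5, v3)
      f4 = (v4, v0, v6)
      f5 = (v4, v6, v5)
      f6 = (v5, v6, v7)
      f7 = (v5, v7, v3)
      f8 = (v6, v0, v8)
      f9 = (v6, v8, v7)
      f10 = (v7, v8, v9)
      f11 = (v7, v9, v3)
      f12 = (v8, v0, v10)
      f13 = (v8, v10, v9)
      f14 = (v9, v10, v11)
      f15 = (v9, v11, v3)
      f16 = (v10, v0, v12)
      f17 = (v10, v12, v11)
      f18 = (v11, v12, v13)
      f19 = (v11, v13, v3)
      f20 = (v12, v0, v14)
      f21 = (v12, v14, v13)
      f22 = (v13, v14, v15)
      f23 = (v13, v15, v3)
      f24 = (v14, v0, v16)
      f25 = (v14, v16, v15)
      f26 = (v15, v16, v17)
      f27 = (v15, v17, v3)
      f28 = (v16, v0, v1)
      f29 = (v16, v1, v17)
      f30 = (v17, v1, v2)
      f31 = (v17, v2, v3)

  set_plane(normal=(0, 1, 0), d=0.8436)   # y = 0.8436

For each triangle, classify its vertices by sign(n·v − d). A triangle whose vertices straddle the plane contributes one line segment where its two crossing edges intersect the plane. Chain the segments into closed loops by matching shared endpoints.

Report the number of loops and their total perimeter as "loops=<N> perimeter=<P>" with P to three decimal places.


loops=1 perimeter=4.660

Straddling triangles (8 of 32):
  (v4,v0,v6) [--+] → (0, 0.8436, -0.742942)–(0.534965, 0.8436, -0.615)  len=0.5501
  (v4,v6,v5) [-+-] → (0.534965, 0.8436, -0.615)–(0.534965, 0.8436, 0.258615)  len=0.8736
  (v5,v6,v7) [-++] → (0.534965, 0.8436, 0.258615)–(0.534965, 0.8436, 0.615)  len=0.3564
  (v5,v7,v3) [-+-] → (0.534965, 0.8436, 0.615)–(0, 0.8436, 0.742942)  len=0.5501
  (v6,v0,v8) [+--] → (0, 0.8436, -0.742942)–(-0.534965, 0.8436, -0.615)  len=0.5501
  (v6,v8,v7) [+-+] → (-0.534965, 0.8436, -0.615)–(-0.534965, 0.8436, -0.258615)  len=0.3564
  (v7,v8,v9) [+--] → (-0.534965, 0.8436, -0.258615)–(-0.534965, 0.8436, 0.615)  len=0.8736
  (v7,v9,v3) [+--] → (-0.534965, 0.8436, 0.615)–(0, 0.8436, 0.742942)  len=0.5501

Chained into 1 loop(s):
  loop 1: 8 segments, perimeter = 4.6602
Total perimeter = 4.660


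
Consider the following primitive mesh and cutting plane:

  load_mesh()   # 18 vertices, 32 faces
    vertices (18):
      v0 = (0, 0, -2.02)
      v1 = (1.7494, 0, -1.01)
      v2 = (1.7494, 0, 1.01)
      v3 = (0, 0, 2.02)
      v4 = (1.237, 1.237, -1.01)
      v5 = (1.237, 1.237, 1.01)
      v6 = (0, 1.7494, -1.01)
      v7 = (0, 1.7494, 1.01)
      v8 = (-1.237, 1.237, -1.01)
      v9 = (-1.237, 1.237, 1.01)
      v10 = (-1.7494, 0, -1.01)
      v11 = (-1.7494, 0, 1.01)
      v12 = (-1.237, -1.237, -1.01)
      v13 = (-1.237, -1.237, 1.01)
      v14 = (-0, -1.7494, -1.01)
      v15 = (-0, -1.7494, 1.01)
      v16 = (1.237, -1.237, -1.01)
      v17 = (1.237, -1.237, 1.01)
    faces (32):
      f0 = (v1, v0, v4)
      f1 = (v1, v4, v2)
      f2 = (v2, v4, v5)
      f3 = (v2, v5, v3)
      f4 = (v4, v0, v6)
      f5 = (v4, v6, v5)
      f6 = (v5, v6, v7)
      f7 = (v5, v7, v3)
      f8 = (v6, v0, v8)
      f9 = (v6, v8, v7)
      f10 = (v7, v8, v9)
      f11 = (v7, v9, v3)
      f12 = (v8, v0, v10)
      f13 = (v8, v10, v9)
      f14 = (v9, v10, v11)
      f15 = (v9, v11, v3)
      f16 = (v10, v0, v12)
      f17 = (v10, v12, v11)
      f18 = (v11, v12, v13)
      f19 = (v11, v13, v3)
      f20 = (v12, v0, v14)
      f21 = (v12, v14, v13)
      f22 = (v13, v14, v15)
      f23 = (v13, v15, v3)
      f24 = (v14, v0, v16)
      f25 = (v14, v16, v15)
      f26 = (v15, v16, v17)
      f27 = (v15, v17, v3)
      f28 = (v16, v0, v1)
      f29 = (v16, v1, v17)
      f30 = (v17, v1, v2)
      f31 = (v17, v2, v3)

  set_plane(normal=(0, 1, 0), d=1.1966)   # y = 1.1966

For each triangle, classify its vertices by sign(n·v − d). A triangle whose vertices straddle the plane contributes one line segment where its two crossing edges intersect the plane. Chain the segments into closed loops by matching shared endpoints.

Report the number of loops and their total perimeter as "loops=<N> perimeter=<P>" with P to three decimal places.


Straddling triangles (12 of 32):
  (v1,v0,v4) [--+] → (1.1966, 1.1966, -1.04299)–(1.25373, 1.1966, -1.01)  len=0.0660
  (v1,v4,v2) [-+-] → (1.25373, 1.1966, -1.01)–(1.25373, 1.1966, -0.944027)  len=0.0660
  (v2,v4,v5) [-++] → (1.25373, 1.1966, -0.944027)–(1.25373, 1.1966, 1.01)  len=1.9540
  (v2,v5,v3) [-+-] → (1.25373, 1.1966, 1.01)–(1.1966, 1.1966, 1.04299)  len=0.0660
  (v4,v0,v6) [+-+] → (1.1966, 1.1966, -1.04299)–(0, 1.1966, -1.32915)  len=1.2303
  (v5,v7,v3) [++-] → (0, 1.1966, 1.32915)–(1.1966, 1.1966, 1.04299)  len=1.2303
  (v6,v0,v8) [+-+] → (0, 1.1966, -1.32915)–(-1.1966, 1.1966, -1.04299)  len=1.2303
  (v7,v9,v3) [++-] → (-1.1966, 1.1966, 1.04299)–(0, 1.1966, 1.32915)  len=1.2303
  (v8,v0,v10) [+--] → (-1.1966, 1.1966, -1.04299)–(-1.25373, 1.1966, -1.01)  len=0.0660
  (v8,v10,v9) [+-+] → (-1.25373, 1.1966, -1.01)–(-1.25373, 1.1966, 0.944027)  len=1.9540
  (v9,v10,v11) [+--] → (-1.25373, 1.1966, 0.944027)–(-1.25373, 1.1966, 1.01)  len=0.0660
  (v9,v11,v3) [+--] → (-1.25373, 1.1966, 1.01)–(-1.1966, 1.1966, 1.04299)  len=0.0660

Chained into 1 loop(s):
  loop 1: 12 segments, perimeter = 9.2253
Total perimeter = 9.225

loops=1 perimeter=9.225


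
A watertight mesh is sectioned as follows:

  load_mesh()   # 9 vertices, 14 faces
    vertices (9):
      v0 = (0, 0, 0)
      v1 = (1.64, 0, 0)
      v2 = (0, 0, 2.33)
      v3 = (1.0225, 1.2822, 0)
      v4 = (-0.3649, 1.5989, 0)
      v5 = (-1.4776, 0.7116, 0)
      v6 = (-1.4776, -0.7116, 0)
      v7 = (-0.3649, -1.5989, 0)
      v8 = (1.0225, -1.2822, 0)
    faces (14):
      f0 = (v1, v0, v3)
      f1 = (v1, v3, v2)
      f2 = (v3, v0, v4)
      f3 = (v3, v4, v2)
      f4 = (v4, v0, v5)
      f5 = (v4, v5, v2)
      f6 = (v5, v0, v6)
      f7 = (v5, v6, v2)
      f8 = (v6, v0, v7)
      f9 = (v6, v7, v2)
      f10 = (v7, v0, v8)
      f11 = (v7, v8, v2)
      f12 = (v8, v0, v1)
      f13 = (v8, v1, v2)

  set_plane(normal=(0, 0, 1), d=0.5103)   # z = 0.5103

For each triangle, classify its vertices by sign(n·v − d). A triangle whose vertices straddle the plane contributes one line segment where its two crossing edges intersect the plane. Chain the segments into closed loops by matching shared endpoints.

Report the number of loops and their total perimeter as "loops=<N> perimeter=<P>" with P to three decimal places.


loops=1 perimeter=7.780

Straddling triangles (7 of 14):
  (v1,v3,v2) [--+] → (0.798559, 1.00138, 0.5103)–(1.28082, 0, 0.5103)  len=1.1115
  (v3,v4,v2) [--+] → (-0.284982, 1.24872, 0.5103)–(0.798559, 1.00138, 0.5103)  len=1.1114
  (v4,v5,v2) [--+] → (-1.15399, 0.55575, 0.5103)–(-0.284982, 1.24872, 0.5103)  len=1.1115
  (v5,v6,v2) [--+] → (-1.15399, -0.55575, 0.5103)–(-1.15399, 0.55575, 0.5103)  len=1.1115
  (v6,v7,v2) [--+] → (-0.284982, -1.24872, 0.5103)–(-1.15399, -0.55575, 0.5103)  len=1.1115
  (v7,v8,v2) [--+] → (0.798559, -1.00138, 0.5103)–(-0.284982, -1.24872, 0.5103)  len=1.1114
  (v8,v1,v2) [--+] → (1.28082, 0, 0.5103)–(0.798559, -1.00138, 0.5103)  len=1.1115

Chained into 1 loop(s):
  loop 1: 7 segments, perimeter = 7.7802
Total perimeter = 7.780


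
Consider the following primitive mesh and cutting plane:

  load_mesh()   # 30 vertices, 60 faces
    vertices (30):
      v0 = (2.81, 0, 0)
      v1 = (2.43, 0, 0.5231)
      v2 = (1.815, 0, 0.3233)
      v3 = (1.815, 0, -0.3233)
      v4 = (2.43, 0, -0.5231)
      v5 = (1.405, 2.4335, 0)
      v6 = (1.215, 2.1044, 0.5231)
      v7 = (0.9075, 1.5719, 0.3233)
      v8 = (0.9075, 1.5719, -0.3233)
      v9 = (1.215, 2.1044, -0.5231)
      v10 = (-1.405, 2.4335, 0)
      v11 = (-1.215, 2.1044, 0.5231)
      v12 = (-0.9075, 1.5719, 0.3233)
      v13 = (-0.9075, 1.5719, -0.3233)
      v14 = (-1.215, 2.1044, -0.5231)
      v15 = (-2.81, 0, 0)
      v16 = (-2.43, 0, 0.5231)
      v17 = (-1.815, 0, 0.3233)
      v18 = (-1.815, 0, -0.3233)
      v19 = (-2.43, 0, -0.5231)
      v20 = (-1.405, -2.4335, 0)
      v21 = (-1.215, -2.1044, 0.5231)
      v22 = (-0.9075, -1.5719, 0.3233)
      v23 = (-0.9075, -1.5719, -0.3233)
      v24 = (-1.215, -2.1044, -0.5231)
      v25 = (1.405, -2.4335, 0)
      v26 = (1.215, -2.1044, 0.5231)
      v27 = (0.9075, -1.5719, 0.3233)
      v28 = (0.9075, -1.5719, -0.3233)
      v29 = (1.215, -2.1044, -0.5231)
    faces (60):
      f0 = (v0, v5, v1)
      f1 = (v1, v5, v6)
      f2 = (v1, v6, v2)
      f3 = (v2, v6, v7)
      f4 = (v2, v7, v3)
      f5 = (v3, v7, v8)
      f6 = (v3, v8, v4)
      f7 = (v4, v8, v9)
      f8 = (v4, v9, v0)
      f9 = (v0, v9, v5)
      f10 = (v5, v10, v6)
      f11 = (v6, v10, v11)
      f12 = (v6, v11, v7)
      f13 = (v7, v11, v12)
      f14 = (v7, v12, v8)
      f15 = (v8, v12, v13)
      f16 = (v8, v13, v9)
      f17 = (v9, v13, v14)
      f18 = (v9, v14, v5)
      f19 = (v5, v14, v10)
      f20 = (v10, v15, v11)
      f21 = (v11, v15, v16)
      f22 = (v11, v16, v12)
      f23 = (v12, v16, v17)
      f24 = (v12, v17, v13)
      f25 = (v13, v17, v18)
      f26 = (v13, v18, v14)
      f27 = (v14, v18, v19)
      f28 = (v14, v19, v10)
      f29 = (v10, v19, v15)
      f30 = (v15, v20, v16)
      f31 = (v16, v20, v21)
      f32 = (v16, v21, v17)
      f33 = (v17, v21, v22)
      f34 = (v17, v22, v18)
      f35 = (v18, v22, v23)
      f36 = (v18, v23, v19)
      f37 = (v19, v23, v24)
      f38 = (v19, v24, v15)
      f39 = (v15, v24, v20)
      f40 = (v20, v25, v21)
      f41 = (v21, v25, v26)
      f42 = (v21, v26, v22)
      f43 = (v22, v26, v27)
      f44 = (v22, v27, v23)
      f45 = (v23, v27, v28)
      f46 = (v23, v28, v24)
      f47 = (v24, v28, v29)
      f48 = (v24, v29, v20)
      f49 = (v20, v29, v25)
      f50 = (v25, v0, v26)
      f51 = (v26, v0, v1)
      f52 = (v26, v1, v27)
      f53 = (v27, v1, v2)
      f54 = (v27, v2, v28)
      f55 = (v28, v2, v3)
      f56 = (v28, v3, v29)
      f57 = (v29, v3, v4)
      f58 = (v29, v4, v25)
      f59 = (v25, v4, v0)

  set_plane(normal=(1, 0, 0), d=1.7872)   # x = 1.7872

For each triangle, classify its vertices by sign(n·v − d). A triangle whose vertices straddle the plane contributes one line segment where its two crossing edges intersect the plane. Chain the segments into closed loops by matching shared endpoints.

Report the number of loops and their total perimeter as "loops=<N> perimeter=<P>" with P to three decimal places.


Straddling triangles (20 of 60):
  (v0,v5,v1) [+-+] → (1.7872, 1.77152, 0)–(1.7872, 1.5261, 0.195053)  len=0.3135
  (v1,v5,v6) [+--] → (1.7872, 1.5261, 0.195053)–(1.7872, 1.11334, 0.5231)  len=0.5272
  (v1,v6,v2) [+-+] → (1.7872, 1.11334, 0.5231)–(1.7872, 0.0975039, 0.332557)  len=1.0336
  (v2,v6,v7) [+--] → (1.7872, 0.0975039, 0.332557)–(1.7872, 0.048153, 0.3233)  len=0.0502
  (v2,v7,v3) [+-+] → (1.7872, 0.048153, 0.3233)–(1.7872, 0.048153, -0.303492)  len=0.6268
  (v3,v7,v8) [+--] → (1.7872, 0.048153, -0.303492)–(1.7872, 0.048153, -0.3233)  len=0.0198
  (v3,v8,v4) [+-+] → (1.7872, 0.048153, -0.3233)–(1.7872, 0.663657, -0.438744)  len=0.6262
  (v4,v8,v9) [+--] → (1.7872, 0.663657, -0.438744)–(1.7872, 1.11334, -0.5231)  len=0.4575
  (v4,v9,v0) [+-+] → (1.7872, 1.11334, -0.5231)–(1.7872, 1.34945, -0.33544)  len=0.3016
  (v0,v9,v5) [+--] → (1.7872, 1.34945, -0.33544)–(1.7872, 1.77152, 0)  len=0.5391
  (v25,v0,v26) [-+-] → (1.7872, -1.77152, 0)–(1.7872, -1.34945, 0.33544)  len=0.5391
  (v26,v0,v1) [-++] → (1.7872, -1.34945, 0.33544)–(1.7872, -1.11334, 0.5231)  len=0.3016
  (v26,v1,v27) [-+-] → (1.7872, -1.11334, 0.5231)–(1.7872, -0.663657, 0.438744)  len=0.4575
  (v27,v1,v2) [-++] → (1.7872, -0.663657, 0.438744)–(1.7872, -0.048153, 0.3233)  len=0.6262
  (v27,v2,v28) [-+-] → (1.7872, -0.048153, 0.3233)–(1.7872, -0.048153, 0.303492)  len=0.0198
  (v28,v2,v3) [-++] → (1.7872, -0.048153, 0.303492)–(1.7872, -0.048153, -0.3233)  len=0.6268
  (v28,v3,v29) [-+-] → (1.7872, -0.048153, -0.3233)–(1.7872, -0.0975039, -0.332557)  len=0.0502
  (v29,v3,v4) [-++] → (1.7872, -0.0975039, -0.332557)–(1.7872, -1.11334, -0.5231)  len=1.0336
  (v29,v4,v25) [-+-] → (1.7872, -1.11334, -0.5231)–(1.7872, -1.5261, -0.195053)  len=0.5272
  (v25,v4,v0) [-++] → (1.7872, -1.5261, -0.195053)–(1.7872, -1.77152, 0)  len=0.3135

Chained into 2 loop(s):
  loop 1: 10 segments, perimeter = 4.4956
  loop 2: 10 segments, perimeter = 4.4956
Total perimeter = 8.991

loops=2 perimeter=8.991


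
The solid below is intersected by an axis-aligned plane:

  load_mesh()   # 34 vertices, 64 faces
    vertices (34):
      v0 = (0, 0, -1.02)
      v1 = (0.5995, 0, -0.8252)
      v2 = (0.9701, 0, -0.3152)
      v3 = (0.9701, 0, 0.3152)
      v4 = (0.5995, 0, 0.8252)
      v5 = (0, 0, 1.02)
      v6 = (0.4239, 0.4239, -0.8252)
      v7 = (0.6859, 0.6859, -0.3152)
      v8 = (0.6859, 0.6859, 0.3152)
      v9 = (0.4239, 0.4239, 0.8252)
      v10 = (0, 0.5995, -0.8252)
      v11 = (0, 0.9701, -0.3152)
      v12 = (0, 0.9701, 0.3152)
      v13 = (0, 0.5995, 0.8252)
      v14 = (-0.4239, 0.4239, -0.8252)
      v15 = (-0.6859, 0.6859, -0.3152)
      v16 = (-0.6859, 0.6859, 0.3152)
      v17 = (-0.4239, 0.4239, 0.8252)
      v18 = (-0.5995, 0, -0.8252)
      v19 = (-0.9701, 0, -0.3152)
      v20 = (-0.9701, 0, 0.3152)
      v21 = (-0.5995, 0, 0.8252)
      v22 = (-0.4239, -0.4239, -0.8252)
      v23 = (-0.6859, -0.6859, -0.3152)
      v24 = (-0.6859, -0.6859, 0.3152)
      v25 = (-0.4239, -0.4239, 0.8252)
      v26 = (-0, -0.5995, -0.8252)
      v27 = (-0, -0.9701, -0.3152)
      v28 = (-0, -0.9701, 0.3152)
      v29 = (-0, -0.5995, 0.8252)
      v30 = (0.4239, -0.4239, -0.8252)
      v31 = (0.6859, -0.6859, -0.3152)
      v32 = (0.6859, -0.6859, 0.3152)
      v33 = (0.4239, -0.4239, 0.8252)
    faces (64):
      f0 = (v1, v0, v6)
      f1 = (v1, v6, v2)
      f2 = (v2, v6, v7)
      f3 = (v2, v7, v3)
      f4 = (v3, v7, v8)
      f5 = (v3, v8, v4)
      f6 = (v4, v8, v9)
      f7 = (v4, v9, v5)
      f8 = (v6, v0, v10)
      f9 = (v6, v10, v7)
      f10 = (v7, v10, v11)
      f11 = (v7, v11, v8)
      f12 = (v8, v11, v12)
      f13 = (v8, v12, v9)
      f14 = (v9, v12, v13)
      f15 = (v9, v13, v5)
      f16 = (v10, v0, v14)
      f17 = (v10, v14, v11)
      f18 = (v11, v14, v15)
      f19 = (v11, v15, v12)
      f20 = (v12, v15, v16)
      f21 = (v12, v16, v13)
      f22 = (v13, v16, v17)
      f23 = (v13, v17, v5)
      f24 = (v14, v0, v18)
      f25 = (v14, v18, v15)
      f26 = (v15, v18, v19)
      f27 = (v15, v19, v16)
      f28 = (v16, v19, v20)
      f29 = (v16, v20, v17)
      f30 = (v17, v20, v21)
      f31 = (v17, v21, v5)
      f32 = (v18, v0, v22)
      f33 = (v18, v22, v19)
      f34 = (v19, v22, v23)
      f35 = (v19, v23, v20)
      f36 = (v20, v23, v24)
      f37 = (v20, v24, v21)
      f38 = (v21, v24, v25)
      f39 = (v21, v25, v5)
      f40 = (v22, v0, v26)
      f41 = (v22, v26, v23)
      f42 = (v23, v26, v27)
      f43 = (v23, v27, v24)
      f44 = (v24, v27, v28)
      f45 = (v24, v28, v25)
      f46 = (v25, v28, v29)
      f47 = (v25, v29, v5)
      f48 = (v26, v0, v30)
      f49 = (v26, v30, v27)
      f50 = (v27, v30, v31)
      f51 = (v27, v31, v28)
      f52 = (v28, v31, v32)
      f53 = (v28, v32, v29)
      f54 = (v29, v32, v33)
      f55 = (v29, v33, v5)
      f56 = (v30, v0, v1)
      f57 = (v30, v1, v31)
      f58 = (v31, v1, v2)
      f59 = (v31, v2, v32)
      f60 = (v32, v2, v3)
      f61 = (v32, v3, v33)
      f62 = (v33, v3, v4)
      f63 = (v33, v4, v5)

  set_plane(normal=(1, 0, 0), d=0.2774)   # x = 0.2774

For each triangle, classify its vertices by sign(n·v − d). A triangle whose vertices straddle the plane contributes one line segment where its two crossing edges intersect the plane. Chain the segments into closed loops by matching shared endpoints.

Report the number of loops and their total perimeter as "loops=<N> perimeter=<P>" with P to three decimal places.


loops=1 perimeter=5.773

Straddling triangles (20 of 64):
  (v1,v0,v6) [+-+] → (0.2774, 0, -0.929862)–(0.2774, 0.2774, -0.892523)  len=0.2799
  (v4,v9,v5) [++-] → (0.2774, 0.2774, 0.892523)–(0.2774, 0, 0.929862)  len=0.2799
  (v6,v0,v10) [+--] → (0.2774, 0.2774, -0.892523)–(0.2774, 0.484587, -0.8252)  len=0.2179
  (v6,v10,v7) [+-+] → (0.2774, 0.484587, -0.8252)–(0.2774, 0.634443, -0.61894)  len=0.2550
  (v7,v10,v11) [+--] → (0.2774, 0.634443, -0.61894)–(0.2774, 0.85516, -0.3152)  len=0.3755
  (v7,v11,v8) [+-+] → (0.2774, 0.85516, -0.3152)–(0.2774, 0.85516, -0.060246)  len=0.2550
  (v8,v11,v12) [+--] → (0.2774, 0.85516, -0.060246)–(0.2774, 0.85516, 0.3152)  len=0.3754
  (v8,v12,v9) [+-+] → (0.2774, 0.85516, 0.3152)–(0.2774, 0.612667, 0.648944)  len=0.4125
  (v9,v12,v13) [+--] → (0.2774, 0.612667, 0.648944)–(0.2774, 0.484587, 0.8252)  len=0.2179
  (v9,v13,v5) [+--] → (0.2774, 0.484587, 0.8252)–(0.2774, 0.2774, 0.892523)  len=0.2179
  (v26,v0,v30) [--+] → (0.2774, -0.2774, -0.892523)–(0.2774, -0.484587, -0.8252)  len=0.2179
  (v26,v30,v27) [-+-] → (0.2774, -0.484587, -0.8252)–(0.2774, -0.612667, -0.648944)  len=0.2179
  (v27,v30,v31) [-++] → (0.2774, -0.612667, -0.648944)–(0.2774, -0.85516, -0.3152)  len=0.4125
  (v27,v31,v28) [-+-] → (0.2774, -0.85516, -0.3152)–(0.2774, -0.85516, 0.060246)  len=0.3754
  (v28,v31,v32) [-++] → (0.2774, -0.85516, 0.060246)–(0.2774, -0.85516, 0.3152)  len=0.2550
  (v28,v32,v29) [-+-] → (0.2774, -0.85516, 0.3152)–(0.2774, -0.634443, 0.61894)  len=0.3755
  (v29,v32,v33) [-++] → (0.2774, -0.634443, 0.61894)–(0.2774, -0.484587, 0.8252)  len=0.2550
  (v29,v33,v5) [-+-] → (0.2774, -0.484587, 0.8252)–(0.2774, -0.2774, 0.892523)  len=0.2179
  (v30,v0,v1) [+-+] → (0.2774, -0.2774, -0.892523)–(0.2774, 0, -0.929862)  len=0.2799
  (v33,v4,v5) [++-] → (0.2774, 0, 0.929862)–(0.2774, -0.2774, 0.892523)  len=0.2799

Chained into 1 loop(s):
  loop 1: 20 segments, perimeter = 5.7735
Total perimeter = 5.773


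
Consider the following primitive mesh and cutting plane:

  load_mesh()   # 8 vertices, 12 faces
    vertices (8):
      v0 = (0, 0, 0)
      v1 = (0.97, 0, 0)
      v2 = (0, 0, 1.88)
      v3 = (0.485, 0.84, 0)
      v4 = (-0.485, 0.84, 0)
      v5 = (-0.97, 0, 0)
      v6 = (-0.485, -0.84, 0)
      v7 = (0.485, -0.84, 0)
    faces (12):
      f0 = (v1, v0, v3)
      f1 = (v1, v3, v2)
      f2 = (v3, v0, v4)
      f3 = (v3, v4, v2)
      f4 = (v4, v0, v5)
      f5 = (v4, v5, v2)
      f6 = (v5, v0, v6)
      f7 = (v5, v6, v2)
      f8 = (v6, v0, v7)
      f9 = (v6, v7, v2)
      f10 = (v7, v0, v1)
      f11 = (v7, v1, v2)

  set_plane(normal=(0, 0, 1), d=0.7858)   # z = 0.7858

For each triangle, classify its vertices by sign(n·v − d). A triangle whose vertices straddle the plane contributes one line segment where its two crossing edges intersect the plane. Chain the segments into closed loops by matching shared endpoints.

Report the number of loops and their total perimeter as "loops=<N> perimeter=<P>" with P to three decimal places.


loops=1 perimeter=3.387

Straddling triangles (6 of 12):
  (v1,v3,v2) [--+] → (0.28228, 0.488898, 0.7858)–(0.564561, 0, 0.7858)  len=0.5645
  (v3,v4,v2) [--+] → (-0.28228, 0.488898, 0.7858)–(0.28228, 0.488898, 0.7858)  len=0.5646
  (v4,v5,v2) [--+] → (-0.564561, 0, 0.7858)–(-0.28228, 0.488898, 0.7858)  len=0.5645
  (v5,v6,v2) [--+] → (-0.28228, -0.488898, 0.7858)–(-0.564561, 0, 0.7858)  len=0.5645
  (v6,v7,v2) [--+] → (0.28228, -0.488898, 0.7858)–(-0.28228, -0.488898, 0.7858)  len=0.5646
  (v7,v1,v2) [--+] → (0.564561, 0, 0.7858)–(0.28228, -0.488898, 0.7858)  len=0.5645

Chained into 1 loop(s):
  loop 1: 6 segments, perimeter = 3.3873
Total perimeter = 3.387


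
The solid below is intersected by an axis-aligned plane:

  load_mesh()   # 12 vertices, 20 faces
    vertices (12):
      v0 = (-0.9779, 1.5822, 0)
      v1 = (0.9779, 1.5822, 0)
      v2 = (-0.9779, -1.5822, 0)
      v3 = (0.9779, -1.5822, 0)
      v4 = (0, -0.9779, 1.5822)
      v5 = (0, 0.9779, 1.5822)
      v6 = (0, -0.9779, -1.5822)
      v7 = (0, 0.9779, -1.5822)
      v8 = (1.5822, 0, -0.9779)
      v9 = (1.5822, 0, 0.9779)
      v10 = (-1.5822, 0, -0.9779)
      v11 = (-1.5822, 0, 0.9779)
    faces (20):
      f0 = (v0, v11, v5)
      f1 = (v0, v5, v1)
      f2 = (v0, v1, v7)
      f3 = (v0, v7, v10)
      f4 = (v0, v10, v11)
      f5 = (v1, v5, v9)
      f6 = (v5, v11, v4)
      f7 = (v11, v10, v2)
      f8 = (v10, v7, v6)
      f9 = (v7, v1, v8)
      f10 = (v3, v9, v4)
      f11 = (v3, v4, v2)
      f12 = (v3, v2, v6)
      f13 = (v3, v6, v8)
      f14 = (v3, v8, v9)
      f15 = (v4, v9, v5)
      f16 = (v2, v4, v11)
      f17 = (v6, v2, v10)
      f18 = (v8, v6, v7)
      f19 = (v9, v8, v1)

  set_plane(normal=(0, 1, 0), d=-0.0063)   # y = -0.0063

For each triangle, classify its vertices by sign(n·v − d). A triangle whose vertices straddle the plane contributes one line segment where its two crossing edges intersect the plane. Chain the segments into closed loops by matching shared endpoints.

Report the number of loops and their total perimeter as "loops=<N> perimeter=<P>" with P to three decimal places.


loops=1 perimeter=10.671

Straddling triangles (10 of 20):
  (v5,v11,v4) [++-] → (-1.57201, -0.0063, 0.981793)–(0, -0.0063, 1.5822)  len=1.6828
  (v11,v10,v2) [++-] → (-1.57979, -0.0063, -0.974006)–(-1.57979, -0.0063, 0.974006)  len=1.9480
  (v10,v7,v6) [++-] → (0, -0.0063, -1.5822)–(-1.57201, -0.0063, -0.981793)  len=1.6828
  (v3,v9,v4) [-+-] → (1.57979, -0.0063, 0.974006)–(1.57201, -0.0063, 0.981793)  len=0.0110
  (v3,v6,v8) [--+] → (1.57201, -0.0063, -0.981793)–(1.57979, -0.0063, -0.974006)  len=0.0110
  (v3,v8,v9) [-++] → (1.57979, -0.0063, -0.974006)–(1.57979, -0.0063, 0.974006)  len=1.9480
  (v4,v9,v5) [-++] → (1.57201, -0.0063, 0.981793)–(0, -0.0063, 1.5822)  len=1.6828
  (v2,v4,v11) [--+] → (-1.57201, -0.0063, 0.981793)–(-1.57979, -0.0063, 0.974006)  len=0.0110
  (v6,v2,v10) [--+] → (-1.57979, -0.0063, -0.974006)–(-1.57201, -0.0063, -0.981793)  len=0.0110
  (v8,v6,v7) [+-+] → (1.57201, -0.0063, -0.981793)–(0, -0.0063, -1.5822)  len=1.6828

Chained into 1 loop(s):
  loop 1: 10 segments, perimeter = 10.6711
Total perimeter = 10.671


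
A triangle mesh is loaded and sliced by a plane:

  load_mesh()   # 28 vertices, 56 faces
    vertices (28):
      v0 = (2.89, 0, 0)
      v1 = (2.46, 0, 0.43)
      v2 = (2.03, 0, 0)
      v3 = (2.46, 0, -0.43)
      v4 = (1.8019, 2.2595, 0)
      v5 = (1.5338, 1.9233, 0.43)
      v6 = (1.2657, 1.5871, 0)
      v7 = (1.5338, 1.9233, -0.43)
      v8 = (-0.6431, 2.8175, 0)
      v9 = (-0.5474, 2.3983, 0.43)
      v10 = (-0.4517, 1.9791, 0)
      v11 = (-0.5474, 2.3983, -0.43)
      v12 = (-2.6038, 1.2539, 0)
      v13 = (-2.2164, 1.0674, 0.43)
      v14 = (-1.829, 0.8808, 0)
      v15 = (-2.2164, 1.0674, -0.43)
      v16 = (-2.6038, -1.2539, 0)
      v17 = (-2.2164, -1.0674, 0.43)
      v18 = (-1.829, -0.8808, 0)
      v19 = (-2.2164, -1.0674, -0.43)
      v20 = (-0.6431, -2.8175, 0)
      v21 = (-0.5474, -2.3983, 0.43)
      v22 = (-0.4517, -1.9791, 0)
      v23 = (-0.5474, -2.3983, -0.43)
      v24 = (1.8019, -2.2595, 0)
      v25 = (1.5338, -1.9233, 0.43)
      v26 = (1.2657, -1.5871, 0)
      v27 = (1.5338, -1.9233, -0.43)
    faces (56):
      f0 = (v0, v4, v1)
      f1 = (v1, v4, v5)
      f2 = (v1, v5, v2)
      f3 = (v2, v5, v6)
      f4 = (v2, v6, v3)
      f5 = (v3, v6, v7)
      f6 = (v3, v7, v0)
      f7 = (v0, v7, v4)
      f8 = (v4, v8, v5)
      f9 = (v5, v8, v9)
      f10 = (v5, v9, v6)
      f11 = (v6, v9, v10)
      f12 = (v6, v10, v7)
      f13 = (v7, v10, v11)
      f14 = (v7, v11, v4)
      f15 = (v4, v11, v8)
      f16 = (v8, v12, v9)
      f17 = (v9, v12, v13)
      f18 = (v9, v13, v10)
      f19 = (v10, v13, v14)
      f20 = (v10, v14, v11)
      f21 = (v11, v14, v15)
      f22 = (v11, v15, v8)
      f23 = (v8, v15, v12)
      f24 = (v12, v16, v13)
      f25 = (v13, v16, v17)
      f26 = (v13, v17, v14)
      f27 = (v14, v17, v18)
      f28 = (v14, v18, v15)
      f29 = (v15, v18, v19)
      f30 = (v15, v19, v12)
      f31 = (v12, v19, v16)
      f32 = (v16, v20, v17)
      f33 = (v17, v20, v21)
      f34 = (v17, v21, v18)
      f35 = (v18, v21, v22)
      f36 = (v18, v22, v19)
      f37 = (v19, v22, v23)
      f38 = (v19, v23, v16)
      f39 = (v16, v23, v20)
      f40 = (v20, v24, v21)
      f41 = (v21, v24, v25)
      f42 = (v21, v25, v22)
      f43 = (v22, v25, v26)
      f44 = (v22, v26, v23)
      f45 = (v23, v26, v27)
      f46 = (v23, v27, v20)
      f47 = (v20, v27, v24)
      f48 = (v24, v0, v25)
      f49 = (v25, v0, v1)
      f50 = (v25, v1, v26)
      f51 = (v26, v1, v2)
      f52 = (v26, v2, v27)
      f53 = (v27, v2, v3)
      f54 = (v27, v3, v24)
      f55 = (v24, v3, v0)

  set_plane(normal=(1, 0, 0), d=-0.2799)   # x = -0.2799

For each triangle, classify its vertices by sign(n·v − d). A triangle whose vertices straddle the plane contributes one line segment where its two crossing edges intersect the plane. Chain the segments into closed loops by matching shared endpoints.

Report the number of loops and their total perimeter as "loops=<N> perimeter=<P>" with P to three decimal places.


Straddling triangles (16 of 56):
  (v4,v8,v5) [+-+] → (-0.2799, 2.73461, 0)–(-0.2799, 2.66831, 0.0717424)  len=0.0977
  (v5,v8,v9) [+--] → (-0.2799, 2.66831, 0.0717424)–(-0.2799, 2.33725, 0.43)  len=0.4878
  (v5,v9,v6) [+-+] → (-0.2799, 2.33725, 0.43)–(-0.2799, 2.27862, 0.366559)  len=0.0864
  (v6,v9,v10) [+--] → (-0.2799, 2.27862, 0.366559)–(-0.2799, 1.93989, 0)  len=0.4991
  (v6,v10,v7) [+-+] → (-0.2799, 1.93989, 0)–(-0.2799, 1.97427, -0.0372067)  len=0.0507
  (v7,v10,v11) [+--] → (-0.2799, 1.97427, -0.0372067)–(-0.2799, 2.33725, -0.43)  len=0.5348
  (v7,v11,v4) [+-+] → (-0.2799, 2.33725, -0.43)–(-0.2799, 2.3825, -0.381039)  len=0.0667
  (v4,v11,v8) [+--] → (-0.2799, 2.3825, -0.381039)–(-0.2799, 2.73461, 0)  len=0.5188
  (v20,v24,v21) [-+-] → (-0.2799, -2.73461, 0)–(-0.2799, -2.3825, 0.381039)  len=0.5188
  (v21,v24,v25) [-++] → (-0.2799, -2.3825, 0.381039)–(-0.2799, -2.33725, 0.43)  len=0.0667
  (v21,v25,v22) [-+-] → (-0.2799, -2.33725, 0.43)–(-0.2799, -1.97427, 0.0372067)  len=0.5348
  (v22,v25,v26) [-++] → (-0.2799, -1.97427, 0.0372067)–(-0.2799, -1.93989, 0)  len=0.0507
  (v22,v26,v23) [-+-] → (-0.2799, -1.93989, 0)–(-0.2799, -2.27862, -0.366559)  len=0.4991
  (v23,v26,v27) [-++] → (-0.2799, -2.27862, -0.366559)–(-0.2799, -2.33725, -0.43)  len=0.0864
  (v23,v27,v20) [-+-] → (-0.2799, -2.33725, -0.43)–(-0.2799, -2.66831, -0.0717424)  len=0.4878
  (v20,v27,v24) [-++] → (-0.2799, -2.66831, -0.0717424)–(-0.2799, -2.73461, 0)  len=0.0977

Chained into 2 loop(s):
  loop 1: 8 segments, perimeter = 2.3420
  loop 2: 8 segments, perimeter = 2.3420
Total perimeter = 4.684

loops=2 perimeter=4.684


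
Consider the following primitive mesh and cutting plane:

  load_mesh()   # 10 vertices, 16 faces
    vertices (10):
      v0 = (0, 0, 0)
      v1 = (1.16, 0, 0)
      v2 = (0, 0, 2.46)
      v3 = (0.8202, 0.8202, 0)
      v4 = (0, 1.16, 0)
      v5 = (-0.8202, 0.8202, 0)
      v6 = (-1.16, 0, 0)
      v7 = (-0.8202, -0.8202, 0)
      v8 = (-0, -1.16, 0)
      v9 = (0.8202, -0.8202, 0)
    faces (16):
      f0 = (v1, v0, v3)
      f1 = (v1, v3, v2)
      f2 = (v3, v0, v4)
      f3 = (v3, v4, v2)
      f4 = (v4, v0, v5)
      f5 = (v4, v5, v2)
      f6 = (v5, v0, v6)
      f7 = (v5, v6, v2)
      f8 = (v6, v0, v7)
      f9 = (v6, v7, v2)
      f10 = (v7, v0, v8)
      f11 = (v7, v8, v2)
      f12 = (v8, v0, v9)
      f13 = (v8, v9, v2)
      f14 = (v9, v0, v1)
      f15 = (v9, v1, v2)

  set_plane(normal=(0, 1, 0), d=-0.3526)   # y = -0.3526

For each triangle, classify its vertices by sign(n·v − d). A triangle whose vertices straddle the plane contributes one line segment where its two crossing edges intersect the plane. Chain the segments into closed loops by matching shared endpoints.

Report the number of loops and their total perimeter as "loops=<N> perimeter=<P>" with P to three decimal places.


Straddling triangles (8 of 16):
  (v6,v0,v7) [++-] → (-0.3526, -0.3526, 0)–(-1.01392, -0.3526, 0)  len=0.6613
  (v6,v7,v2) [+-+] → (-1.01392, -0.3526, 0)–(-0.3526, -0.3526, 1.40246)  len=1.5506
  (v7,v0,v8) [-+-] → (-0.3526, -0.3526, 0)–(0, -0.3526, 0)  len=0.3526
  (v7,v8,v2) [--+] → (0, -0.3526, 1.71224)–(-0.3526, -0.3526, 1.40246)  len=0.4694
  (v8,v0,v9) [-+-] → (0, -0.3526, 0)–(0.3526, -0.3526, 0)  len=0.3526
  (v8,v9,v2) [--+] → (0.3526, -0.3526, 1.40246)–(0, -0.3526, 1.71224)  len=0.4694
  (v9,v0,v1) [-++] → (0.3526, -0.3526, 0)–(1.01392, -0.3526, 0)  len=0.6613
  (v9,v1,v2) [-++] → (1.01392, -0.3526, 0)–(0.3526, -0.3526, 1.40246)  len=1.5506

Chained into 1 loop(s):
  loop 1: 8 segments, perimeter = 6.0677
Total perimeter = 6.068

loops=1 perimeter=6.068


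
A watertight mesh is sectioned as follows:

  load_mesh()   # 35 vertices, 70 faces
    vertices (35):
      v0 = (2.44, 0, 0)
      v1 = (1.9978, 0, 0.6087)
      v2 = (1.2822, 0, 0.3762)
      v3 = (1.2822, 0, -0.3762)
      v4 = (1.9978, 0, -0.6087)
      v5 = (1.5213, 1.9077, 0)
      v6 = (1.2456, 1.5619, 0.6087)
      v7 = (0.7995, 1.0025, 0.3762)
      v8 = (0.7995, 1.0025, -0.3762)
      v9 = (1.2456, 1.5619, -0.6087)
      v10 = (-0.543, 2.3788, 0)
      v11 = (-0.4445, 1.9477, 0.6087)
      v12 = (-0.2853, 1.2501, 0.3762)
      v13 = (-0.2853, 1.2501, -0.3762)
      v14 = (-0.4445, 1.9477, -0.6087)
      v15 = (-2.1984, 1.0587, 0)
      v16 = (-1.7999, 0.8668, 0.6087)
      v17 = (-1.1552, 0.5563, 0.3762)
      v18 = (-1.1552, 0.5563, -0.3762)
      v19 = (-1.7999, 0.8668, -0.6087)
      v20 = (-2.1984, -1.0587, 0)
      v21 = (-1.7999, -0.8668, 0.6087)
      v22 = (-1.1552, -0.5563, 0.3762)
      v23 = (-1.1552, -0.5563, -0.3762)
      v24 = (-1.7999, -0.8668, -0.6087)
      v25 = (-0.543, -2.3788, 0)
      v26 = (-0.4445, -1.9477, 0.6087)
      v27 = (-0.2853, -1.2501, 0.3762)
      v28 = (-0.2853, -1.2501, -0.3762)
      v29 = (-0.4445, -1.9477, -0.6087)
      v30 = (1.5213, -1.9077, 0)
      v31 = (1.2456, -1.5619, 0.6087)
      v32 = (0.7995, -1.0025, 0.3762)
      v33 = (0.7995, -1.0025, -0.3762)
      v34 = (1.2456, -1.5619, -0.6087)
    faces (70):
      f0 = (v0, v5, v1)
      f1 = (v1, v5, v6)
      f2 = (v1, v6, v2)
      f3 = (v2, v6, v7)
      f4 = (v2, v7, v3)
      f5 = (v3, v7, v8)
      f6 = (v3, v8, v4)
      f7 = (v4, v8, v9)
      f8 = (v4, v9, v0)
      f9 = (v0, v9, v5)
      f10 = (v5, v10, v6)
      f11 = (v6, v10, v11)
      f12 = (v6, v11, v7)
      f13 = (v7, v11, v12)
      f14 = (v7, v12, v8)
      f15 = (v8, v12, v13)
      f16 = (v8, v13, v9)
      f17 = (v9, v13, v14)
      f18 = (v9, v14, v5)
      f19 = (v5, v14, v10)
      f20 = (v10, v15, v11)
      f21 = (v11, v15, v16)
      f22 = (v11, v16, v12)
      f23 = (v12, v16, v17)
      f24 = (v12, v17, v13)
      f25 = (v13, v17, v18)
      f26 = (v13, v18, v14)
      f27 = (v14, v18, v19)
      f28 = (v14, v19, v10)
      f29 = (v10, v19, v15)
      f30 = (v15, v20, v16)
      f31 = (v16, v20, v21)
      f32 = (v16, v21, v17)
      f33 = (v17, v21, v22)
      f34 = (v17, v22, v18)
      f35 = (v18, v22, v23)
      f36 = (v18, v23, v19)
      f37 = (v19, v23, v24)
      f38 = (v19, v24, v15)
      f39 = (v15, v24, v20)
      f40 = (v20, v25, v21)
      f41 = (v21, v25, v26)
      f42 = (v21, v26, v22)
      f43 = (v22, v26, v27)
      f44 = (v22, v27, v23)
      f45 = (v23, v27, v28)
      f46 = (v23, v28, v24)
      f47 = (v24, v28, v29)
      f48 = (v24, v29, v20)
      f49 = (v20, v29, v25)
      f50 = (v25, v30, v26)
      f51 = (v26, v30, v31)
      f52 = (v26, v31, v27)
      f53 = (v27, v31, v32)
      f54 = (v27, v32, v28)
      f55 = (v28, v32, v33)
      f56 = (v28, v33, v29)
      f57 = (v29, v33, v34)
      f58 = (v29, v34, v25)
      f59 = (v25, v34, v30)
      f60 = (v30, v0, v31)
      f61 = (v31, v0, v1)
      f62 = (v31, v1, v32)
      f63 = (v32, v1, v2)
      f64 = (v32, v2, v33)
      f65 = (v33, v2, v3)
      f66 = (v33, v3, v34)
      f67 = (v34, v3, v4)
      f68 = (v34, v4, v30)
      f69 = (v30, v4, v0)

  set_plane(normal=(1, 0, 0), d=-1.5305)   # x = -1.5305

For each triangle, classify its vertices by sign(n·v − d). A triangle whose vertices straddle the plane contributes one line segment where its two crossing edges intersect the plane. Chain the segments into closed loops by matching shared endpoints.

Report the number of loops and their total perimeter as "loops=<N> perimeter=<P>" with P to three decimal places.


loops=1 perimeter=7.556

Straddling triangles (18 of 70):
  (v10,v15,v11) [+-+] → (-1.5305, 1.59132, 0)–(-1.5305, 1.39724, 0.231798)  len=0.3023
  (v11,v15,v16) [+--] → (-1.5305, 1.39724, 0.231798)–(-1.5305, 1.08164, 0.6087)  len=0.4916
  (v11,v16,v12) [+-+] → (-1.5305, 1.08164, 0.6087)–(-1.5305, 0.934977, 0.567346)  len=0.1524
  (v12,v16,v17) [+-+] → (-1.5305, 0.934977, 0.567346)–(-1.5305, 0.737052, 0.511546)  len=0.2056
  (v14,v18,v19) [++-] → (-1.5305, 0.737052, -0.511546)–(-1.5305, 1.08164, -0.6087)  len=0.3580
  (v14,v19,v10) [+-+] → (-1.5305, 1.08164, -0.6087)–(-1.5305, 1.19088, -0.478233)  len=0.1702
  (v10,v19,v15) [+--] → (-1.5305, 1.19088, -0.478233)–(-1.5305, 1.59132, 0)  len=0.6237
  (v16,v21,v17) [--+] → (-1.5305, -0.272131, 0.511546)–(-1.5305, 0.737052, 0.511546)  len=1.0092
  (v17,v21,v22) [+-+] → (-1.5305, -0.272131, 0.511546)–(-1.5305, -0.737052, 0.511546)  len=0.4649
  (v18,v23,v19) [++-] → (-1.5305, 0.272131, -0.511546)–(-1.5305, 0.737052, -0.511546)  len=0.4649
  (v19,v23,v24) [-+-] → (-1.5305, 0.272131, -0.511546)–(-1.5305, -0.737052, -0.511546)  len=1.0092
  (v20,v25,v21) [-+-] → (-1.5305, -1.59132, 0)–(-1.5305, -1.19088, 0.478233)  len=0.6237
  (v21,v25,v26) [-++] → (-1.5305, -1.19088, 0.478233)–(-1.5305, -1.08164, 0.6087)  len=0.1702
  (v21,v26,v22) [-++] → (-1.5305, -1.08164, 0.6087)–(-1.5305, -0.737052, 0.511546)  len=0.3580
  (v23,v28,v24) [++-] → (-1.5305, -0.934977, -0.567346)–(-1.5305, -0.737052, -0.511546)  len=0.2056
  (v24,v28,v29) [-++] → (-1.5305, -0.934977, -0.567346)–(-1.5305, -1.08164, -0.6087)  len=0.1524
  (v24,v29,v20) [-+-] → (-1.5305, -1.08164, -0.6087)–(-1.5305, -1.39724, -0.231798)  len=0.4916
  (v20,v29,v25) [-++] → (-1.5305, -1.39724, -0.231798)–(-1.5305, -1.59132, 0)  len=0.3023

Chained into 1 loop(s):
  loop 1: 18 segments, perimeter = 7.5559
Total perimeter = 7.556
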